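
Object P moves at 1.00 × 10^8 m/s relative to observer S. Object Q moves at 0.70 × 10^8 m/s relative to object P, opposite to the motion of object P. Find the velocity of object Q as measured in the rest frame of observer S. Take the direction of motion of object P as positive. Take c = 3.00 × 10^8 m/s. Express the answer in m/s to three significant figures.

In units of c (dividing by 3.00 × 10^8 m/s): v = 0.333, u' = -0.233.
u = (u' + v)/(1 + u'v/c²):
u = (-0.233 + 0.333) / (1 + (-0.233)·0.333) = 0.1000/0.9222 = 0.1084
Converting back: u = 0.1084 × 3.00 × 10^8 m/s.

+3.25 × 10^7 m/s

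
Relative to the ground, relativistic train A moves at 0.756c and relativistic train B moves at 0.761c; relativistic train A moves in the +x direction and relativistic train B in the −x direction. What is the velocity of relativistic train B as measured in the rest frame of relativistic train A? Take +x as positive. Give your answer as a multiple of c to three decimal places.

β_A = 0.756, β_B = -0.761.
Transform to A's frame with the inverse velocity-addition law: u' = (u − v)/(1 − uv/c²), taking u = β_B and v = β_A.
u' = (-0.761 − 0.756) / (1 − (0.756)(-0.761)) = -1.5170/1.5753 = -0.9630.

-0.963c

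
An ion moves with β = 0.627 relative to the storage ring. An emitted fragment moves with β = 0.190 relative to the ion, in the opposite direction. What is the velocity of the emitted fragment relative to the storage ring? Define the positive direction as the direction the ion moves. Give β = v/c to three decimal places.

With v = 0.627 and u' = -0.190 (in units of c),
u = (u' + v)/(1 + u'v/c²):
u = (-0.190 + 0.627) / (1 + (-0.190)·0.627) = 0.4370/0.8809 = 0.4961
(Galilean addition would give +0.437c.)

β = +0.496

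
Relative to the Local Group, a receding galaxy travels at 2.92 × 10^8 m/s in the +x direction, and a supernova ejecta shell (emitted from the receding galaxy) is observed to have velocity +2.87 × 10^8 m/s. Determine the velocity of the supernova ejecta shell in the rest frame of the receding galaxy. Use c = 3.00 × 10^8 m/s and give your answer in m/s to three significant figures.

v = 0.973c, u = 0.957c.
Invert the composition law: u' = (u − v)/(1 − uv/c²).
u' = (0.957 − 0.973) / (1 − (0.957)(0.973)) = -0.0167/0.0688 = -0.2421.
u' = -0.2421 × 3.00 × 10^8 m/s.

-7.26 × 10^7 m/s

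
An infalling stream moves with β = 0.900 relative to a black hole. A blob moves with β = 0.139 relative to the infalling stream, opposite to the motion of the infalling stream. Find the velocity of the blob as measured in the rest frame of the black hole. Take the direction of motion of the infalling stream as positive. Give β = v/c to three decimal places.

β = +0.870

With v = 0.900 and u' = -0.139 (in units of c),
u = (u' + v)/(1 + u'v/c²):
u = (-0.139 + 0.900) / (1 + (-0.139)·0.900) = 0.7610/0.8749 = 0.8698
(Galilean addition would give +0.761c.)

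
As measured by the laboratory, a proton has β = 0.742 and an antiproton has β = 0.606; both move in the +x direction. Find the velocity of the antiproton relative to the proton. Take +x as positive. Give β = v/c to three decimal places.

β_A = 0.742, β_B = 0.606.
Transform to A's frame with the inverse velocity-addition law: u' = (u − v)/(1 − uv/c²), taking u = β_B and v = β_A.
u' = (0.606 − 0.742) / (1 − (0.742)(0.606)) = -0.1360/0.5503 = -0.2471.

β = -0.247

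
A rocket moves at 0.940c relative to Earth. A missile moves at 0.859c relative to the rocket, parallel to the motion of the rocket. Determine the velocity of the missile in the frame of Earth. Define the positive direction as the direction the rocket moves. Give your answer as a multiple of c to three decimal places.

0.995c

With v = 0.940 and u' = 0.859 (in units of c),
u = (u' + v)/(1 + u'v/c²):
u = (0.859 + 0.940) / (1 + 0.859·0.940) = 1.7990/1.8075 = 0.9953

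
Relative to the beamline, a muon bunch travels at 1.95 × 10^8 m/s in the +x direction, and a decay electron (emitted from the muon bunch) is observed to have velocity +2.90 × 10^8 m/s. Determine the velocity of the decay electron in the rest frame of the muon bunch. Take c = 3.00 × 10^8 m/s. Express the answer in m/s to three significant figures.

v = 0.650c, u = 0.967c.
Invert the composition law: u' = (u − v)/(1 − uv/c²).
u' = (0.967 − 0.650) / (1 − (0.967)(0.650)) = 0.3167/0.3717 = 0.8520.
u' = 0.8520 × 3.00 × 10^8 m/s.

+2.56 × 10^8 m/s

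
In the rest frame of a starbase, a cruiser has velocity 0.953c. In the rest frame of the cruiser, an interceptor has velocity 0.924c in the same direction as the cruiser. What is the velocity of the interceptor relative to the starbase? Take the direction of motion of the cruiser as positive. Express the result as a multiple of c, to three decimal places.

0.998c

With v = 0.953 and u' = 0.924 (in units of c),
u = (u' + v)/(1 + u'v/c²):
u = (0.924 + 0.953) / (1 + 0.924·0.953) = 1.8770/1.8806 = 0.9981
(Galilean addition would give +1.877c, exceeding c.)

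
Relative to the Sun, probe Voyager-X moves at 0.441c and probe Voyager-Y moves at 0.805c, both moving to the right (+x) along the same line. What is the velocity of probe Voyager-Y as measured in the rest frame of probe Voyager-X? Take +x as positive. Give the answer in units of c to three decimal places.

β_A = 0.441, β_B = 0.805.
Transform to A's frame with the inverse velocity-addition law: u' = (u − v)/(1 − uv/c²), taking u = β_B and v = β_A.
u' = (0.805 − 0.441) / (1 − (0.441)(0.805)) = 0.3640/0.6450 = 0.5643.

+0.564c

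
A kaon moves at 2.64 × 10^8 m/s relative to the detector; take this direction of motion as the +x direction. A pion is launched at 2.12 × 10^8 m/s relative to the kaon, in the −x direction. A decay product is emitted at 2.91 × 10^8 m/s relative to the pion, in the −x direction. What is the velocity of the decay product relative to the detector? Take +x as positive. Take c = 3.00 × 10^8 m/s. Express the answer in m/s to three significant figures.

-2.76 × 10^8 m/s

Apply u = (u' + v)/(1 + u'v/c²) successively, working outward toward the detector.
(Dividing each given speed by c = 3.00 × 10^8 m/s to work in units of c.)
Start: velocity of the kaon relative to the detector = 0.8800c.
Compose with the pion (u' = -0.707 in the kaon frame): u_1 = (-0.707 + 0.880) / (1 + (-0.707)·0.880) = 0.1733/0.3781 = 0.4584.
Compose with the decay product (u' = -0.970 in the pion frame): u_2 = (-0.970 + 0.458) / (1 + (-0.970)·0.458) = -0.5116/0.5554 = -0.9212.
So u = -0.9212 × 3.00 × 10^8 m/s.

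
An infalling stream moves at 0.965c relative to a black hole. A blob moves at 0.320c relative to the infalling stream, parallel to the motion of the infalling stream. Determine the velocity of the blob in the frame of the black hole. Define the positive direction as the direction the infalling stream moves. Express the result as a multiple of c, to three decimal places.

0.982c

With v = 0.965 and u' = 0.320 (in units of c),
u = (u' + v)/(1 + u'v/c²):
u = (0.320 + 0.965) / (1 + 0.320·0.965) = 1.2850/1.3088 = 0.9818
(Galilean addition would give +1.285c, exceeding c.)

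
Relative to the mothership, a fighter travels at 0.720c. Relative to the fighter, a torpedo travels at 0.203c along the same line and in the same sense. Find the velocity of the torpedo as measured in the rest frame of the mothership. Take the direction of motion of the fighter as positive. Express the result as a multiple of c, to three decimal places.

0.805c

With v = 0.720 and u' = 0.203 (in units of c),
u = (u' + v)/(1 + u'v/c²):
u = (0.203 + 0.720) / (1 + 0.203·0.720) = 0.9230/1.1462 = 0.8053
(Galilean addition would give +0.923c.)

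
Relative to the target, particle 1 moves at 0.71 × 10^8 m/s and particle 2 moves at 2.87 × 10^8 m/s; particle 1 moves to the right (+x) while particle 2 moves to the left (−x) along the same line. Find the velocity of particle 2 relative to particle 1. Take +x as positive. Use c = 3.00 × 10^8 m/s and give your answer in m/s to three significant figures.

-2.92 × 10^8 m/s

β_A = 0.237, β_B = -0.957 (dividing each by c = 3.00 × 10^8 m/s).
Transform to A's frame with the inverse velocity-addition law: u' = (u − v)/(1 − uv/c²), taking u = β_B and v = β_A.
u' = (-0.957 − 0.237) / (1 − (0.237)(-0.957)) = -1.1933/1.2264 = -0.9730.
u' = -0.9730 × 3.00 × 10^8 m/s.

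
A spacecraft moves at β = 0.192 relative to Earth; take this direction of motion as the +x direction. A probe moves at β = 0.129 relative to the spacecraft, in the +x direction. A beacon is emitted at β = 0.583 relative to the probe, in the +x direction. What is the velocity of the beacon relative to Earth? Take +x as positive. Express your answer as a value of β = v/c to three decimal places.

Apply u = (u' + v)/(1 + u'v/c²) successively, working outward toward Earth.
Start: velocity of the spacecraft relative to Earth = 0.1920c.
Compose with the probe (u' = 0.129 in the spacecraft frame): u_1 = (0.129 + 0.192) / (1 + 0.129·0.192) = 0.3210/1.0248 = 0.3132.
Compose with the beacon (u' = 0.583 in the probe frame): u_2 = (0.583 + 0.313) / (1 + 0.583·0.313) = 0.8962/1.1826 = 0.7578.

β = 0.758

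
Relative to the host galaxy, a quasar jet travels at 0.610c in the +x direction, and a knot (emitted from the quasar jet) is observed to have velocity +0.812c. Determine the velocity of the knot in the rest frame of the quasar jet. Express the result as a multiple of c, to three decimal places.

+0.400c

Invert the composition law: u' = (u − v)/(1 − uv/c²).
u' = (0.812 − 0.610) / (1 − (0.812)(0.610)) = 0.2020/0.5047 = 0.4003.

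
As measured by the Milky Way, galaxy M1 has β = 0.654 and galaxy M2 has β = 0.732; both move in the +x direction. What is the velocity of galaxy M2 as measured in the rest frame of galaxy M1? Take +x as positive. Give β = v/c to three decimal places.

β = +0.150

β_A = 0.654, β_B = 0.732.
Transform to A's frame with the inverse velocity-addition law: u' = (u − v)/(1 − uv/c²), taking u = β_B and v = β_A.
u' = (0.732 − 0.654) / (1 − (0.654)(0.732)) = 0.0780/0.5213 = 0.1496.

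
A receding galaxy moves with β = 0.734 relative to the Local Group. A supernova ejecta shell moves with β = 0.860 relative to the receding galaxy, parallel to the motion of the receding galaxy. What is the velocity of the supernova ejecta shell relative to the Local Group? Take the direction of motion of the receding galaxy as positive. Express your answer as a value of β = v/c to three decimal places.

β = 0.977

With v = 0.734 and u' = 0.860 (in units of c),
u = (u' + v)/(1 + u'v/c²):
u = (0.860 + 0.734) / (1 + 0.860·0.734) = 1.5940/1.6312 = 0.9772
(Galilean addition would give +1.594c, exceeding c.)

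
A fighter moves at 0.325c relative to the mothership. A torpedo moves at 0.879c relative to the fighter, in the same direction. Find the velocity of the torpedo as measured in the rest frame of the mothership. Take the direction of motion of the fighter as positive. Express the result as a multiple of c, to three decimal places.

0.936c

With v = 0.325 and u' = 0.879 (in units of c),
u = (u' + v)/(1 + u'v/c²):
u = (0.879 + 0.325) / (1 + 0.879·0.325) = 1.2040/1.2857 = 0.9365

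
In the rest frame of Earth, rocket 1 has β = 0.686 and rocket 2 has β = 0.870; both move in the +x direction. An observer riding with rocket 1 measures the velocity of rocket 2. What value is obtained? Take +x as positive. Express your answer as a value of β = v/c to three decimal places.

β = +0.456

β_A = 0.686, β_B = 0.870.
Transform to A's frame with the inverse velocity-addition law: u' = (u − v)/(1 − uv/c²), taking u = β_B and v = β_A.
u' = (0.870 − 0.686) / (1 − (0.686)(0.870)) = 0.1840/0.4032 = 0.4564.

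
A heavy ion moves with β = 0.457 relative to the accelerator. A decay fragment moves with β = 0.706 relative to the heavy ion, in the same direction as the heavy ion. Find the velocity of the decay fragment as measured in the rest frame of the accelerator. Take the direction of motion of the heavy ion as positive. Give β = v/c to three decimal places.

With v = 0.457 and u' = 0.706 (in units of c),
u = (u' + v)/(1 + u'v/c²):
u = (0.706 + 0.457) / (1 + 0.706·0.457) = 1.1630/1.3226 = 0.8793
(Galilean addition would give +1.163c, exceeding c.)

β = 0.879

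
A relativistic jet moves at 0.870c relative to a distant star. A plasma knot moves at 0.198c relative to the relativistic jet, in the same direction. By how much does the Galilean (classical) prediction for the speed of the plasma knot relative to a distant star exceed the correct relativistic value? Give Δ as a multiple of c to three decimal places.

Δ = 0.157c

Galilean: u_cl = 0.198 + 0.870 = 1.0680.
Relativistic: u_rel = (0.198 + 0.870) / (1 + 0.198·0.870) = 1.0680/1.1723 = 0.9111.
Δ = 1.0680 − 0.9111 = 0.1569.
(The classical prediction exceeds c; the relativistic result does not.)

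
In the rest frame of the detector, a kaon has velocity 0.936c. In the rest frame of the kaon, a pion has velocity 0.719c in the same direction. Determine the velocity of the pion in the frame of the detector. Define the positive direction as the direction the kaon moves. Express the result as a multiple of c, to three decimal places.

0.989c

With v = 0.936 and u' = 0.719 (in units of c),
u = (u' + v)/(1 + u'v/c²):
u = (0.719 + 0.936) / (1 + 0.719·0.936) = 1.6550/1.6730 = 0.9893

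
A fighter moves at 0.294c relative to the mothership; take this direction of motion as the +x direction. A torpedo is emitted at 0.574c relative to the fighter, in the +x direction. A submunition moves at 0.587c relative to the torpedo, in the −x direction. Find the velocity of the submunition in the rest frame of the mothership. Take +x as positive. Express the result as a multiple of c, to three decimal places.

Apply u = (u' + v)/(1 + u'v/c²) successively, working outward toward the mothership.
Start: velocity of the fighter relative to the mothership = 0.2940c.
Compose with the torpedo (u' = 0.574 in the fighter frame): u_1 = (0.574 + 0.294) / (1 + 0.574·0.294) = 0.8680/1.1688 = 0.7427.
Compose with the submunition (u' = -0.587 in the torpedo frame): u_2 = (-0.587 + 0.743) / (1 + (-0.587)·0.743) = 0.1557/0.5641 = 0.2760.

+0.276c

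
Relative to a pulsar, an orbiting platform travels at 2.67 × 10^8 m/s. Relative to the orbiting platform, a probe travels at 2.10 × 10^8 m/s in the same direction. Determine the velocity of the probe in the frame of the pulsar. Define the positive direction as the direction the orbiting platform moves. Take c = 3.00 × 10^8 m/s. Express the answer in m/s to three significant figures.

2.94 × 10^8 m/s

In units of c (dividing by 3.00 × 10^8 m/s): v = 0.890, u' = 0.700.
u = (u' + v)/(1 + u'v/c²):
u = (0.700 + 0.890) / (1 + 0.700·0.890) = 1.5900/1.6230 = 0.9797
Converting back: u = 0.9797 × 3.00 × 10^8 m/s.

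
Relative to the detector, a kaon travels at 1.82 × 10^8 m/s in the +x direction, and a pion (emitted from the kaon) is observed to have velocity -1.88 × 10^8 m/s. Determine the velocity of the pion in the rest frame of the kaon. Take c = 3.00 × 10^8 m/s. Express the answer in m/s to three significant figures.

v = 0.607c, u = -0.627c.
Invert the composition law: u' = (u − v)/(1 − uv/c²).
u' = (-0.627 − 0.607) / (1 − (-0.627)(0.607)) = -1.2333/1.3802 = -0.8936.
u' = -0.8936 × 3.00 × 10^8 m/s.

-2.68 × 10^8 m/s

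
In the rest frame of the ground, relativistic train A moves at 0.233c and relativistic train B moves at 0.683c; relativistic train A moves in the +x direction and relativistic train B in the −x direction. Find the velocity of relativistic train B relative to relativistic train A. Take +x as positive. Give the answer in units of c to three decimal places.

β_A = 0.233, β_B = -0.683.
Transform to A's frame with the inverse velocity-addition law: u' = (u − v)/(1 − uv/c²), taking u = β_B and v = β_A.
u' = (-0.683 − 0.233) / (1 − (0.233)(-0.683)) = -0.9160/1.1591 = -0.7902.

-0.790c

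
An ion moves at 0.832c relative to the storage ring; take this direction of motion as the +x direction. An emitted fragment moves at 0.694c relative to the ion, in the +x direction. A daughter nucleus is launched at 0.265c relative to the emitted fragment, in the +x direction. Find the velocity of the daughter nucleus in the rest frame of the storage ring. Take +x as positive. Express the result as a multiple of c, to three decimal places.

Apply u = (u' + v)/(1 + u'v/c²) successively, working outward toward the storage ring.
Start: velocity of the ion relative to the storage ring = 0.8320c.
Compose with the emitted fragment (u' = 0.694 in the ion frame): u_1 = (0.694 + 0.832) / (1 + 0.694·0.832) = 1.5260/1.5774 = 0.9674.
Compose with the daughter nucleus (u' = 0.265 in the emitted fragment frame): u_2 = (0.265 + 0.967) / (1 + 0.265·0.967) = 1.2324/1.2564 = 0.9809.

0.981c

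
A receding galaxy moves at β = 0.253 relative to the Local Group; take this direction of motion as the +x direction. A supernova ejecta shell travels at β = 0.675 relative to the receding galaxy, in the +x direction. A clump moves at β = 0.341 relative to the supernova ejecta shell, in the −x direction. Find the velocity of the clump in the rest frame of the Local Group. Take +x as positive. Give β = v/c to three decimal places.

β = +0.619

Apply u = (u' + v)/(1 + u'v/c²) successively, working outward toward the Local Group.
Start: velocity of the receding galaxy relative to the Local Group = 0.2530c.
Compose with the supernova ejecta shell (u' = 0.675 in the receding galaxy frame): u_1 = (0.675 + 0.253) / (1 + 0.675·0.253) = 0.9280/1.1708 = 0.7926.
Compose with the clump (u' = -0.341 in the supernova ejecta shell frame): u_2 = (-0.341 + 0.793) / (1 + (-0.341)·0.793) = 0.4516/0.7297 = 0.6189.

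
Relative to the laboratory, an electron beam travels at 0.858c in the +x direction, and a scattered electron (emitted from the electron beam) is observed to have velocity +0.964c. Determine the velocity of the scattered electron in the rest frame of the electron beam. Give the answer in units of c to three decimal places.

+0.613c

Invert the composition law: u' = (u − v)/(1 − uv/c²).
u' = (0.964 − 0.858) / (1 − (0.964)(0.858)) = 0.1060/0.1729 = 0.6131.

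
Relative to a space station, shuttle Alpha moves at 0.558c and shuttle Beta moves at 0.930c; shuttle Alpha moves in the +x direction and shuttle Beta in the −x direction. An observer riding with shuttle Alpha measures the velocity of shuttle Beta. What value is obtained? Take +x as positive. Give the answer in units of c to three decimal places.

β_A = 0.558, β_B = -0.930.
Transform to A's frame with the inverse velocity-addition law: u' = (u − v)/(1 − uv/c²), taking u = β_B and v = β_A.
u' = (-0.930 − 0.558) / (1 − (0.558)(-0.930)) = -1.4880/1.5189 = -0.9796.

-0.980c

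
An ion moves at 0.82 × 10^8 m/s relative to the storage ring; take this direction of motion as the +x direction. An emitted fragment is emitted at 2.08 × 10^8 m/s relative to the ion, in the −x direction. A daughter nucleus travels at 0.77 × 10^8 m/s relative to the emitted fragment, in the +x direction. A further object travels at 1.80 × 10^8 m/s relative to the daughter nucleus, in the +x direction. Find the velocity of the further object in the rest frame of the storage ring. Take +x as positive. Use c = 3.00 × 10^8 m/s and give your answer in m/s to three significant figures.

Apply u = (u' + v)/(1 + u'v/c²) successively, working outward toward the storage ring.
(Dividing each given speed by c = 3.00 × 10^8 m/s to work in units of c.)
Start: velocity of the ion relative to the storage ring = 0.2733c.
Compose with the emitted fragment (u' = -0.693 in the ion frame): u_1 = (-0.693 + 0.273) / (1 + (-0.693)·0.273) = -0.4200/0.8105 = -0.5182.
Compose with the daughter nucleus (u' = 0.257 in the emitted fragment frame): u_2 = (0.257 + (-0.518)) / (1 + 0.257·(-0.518)) = -0.2615/0.8670 = -0.3017.
Compose with the further object (u' = 0.600 in the daughter nucleus frame): u_3 = (0.600 + (-0.302)) / (1 + 0.600·(-0.302)) = 0.2983/0.8190 = 0.3643.
So u = 0.3643 × 3.00 × 10^8 m/s.

+1.09 × 10^8 m/s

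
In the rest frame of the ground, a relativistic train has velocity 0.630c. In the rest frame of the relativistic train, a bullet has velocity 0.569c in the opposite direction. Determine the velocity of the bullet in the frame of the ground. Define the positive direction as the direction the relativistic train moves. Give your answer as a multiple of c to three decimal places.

+0.095c

With v = 0.630 and u' = -0.569 (in units of c),
u = (u' + v)/(1 + u'v/c²):
u = (-0.569 + 0.630) / (1 + (-0.569)·0.630) = 0.0610/0.6415 = 0.0951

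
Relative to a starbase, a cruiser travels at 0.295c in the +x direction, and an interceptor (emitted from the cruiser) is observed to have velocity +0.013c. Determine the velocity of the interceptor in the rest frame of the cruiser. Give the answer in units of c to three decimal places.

-0.283c

Invert the composition law: u' = (u − v)/(1 − uv/c²).
u' = (0.013 − 0.295) / (1 − (0.013)(0.295)) = -0.2820/0.9962 = -0.2831.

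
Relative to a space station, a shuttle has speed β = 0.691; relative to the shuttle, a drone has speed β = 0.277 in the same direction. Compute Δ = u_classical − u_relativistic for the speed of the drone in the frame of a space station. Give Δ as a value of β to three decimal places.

Δ = 0.156

Galilean: u_cl = 0.277 + 0.691 = 0.9680.
Relativistic: u_rel = (0.277 + 0.691) / (1 + 0.277·0.691) = 0.9680/1.1914 = 0.8125.
Δ = 0.9680 − 0.8125 = 0.1555.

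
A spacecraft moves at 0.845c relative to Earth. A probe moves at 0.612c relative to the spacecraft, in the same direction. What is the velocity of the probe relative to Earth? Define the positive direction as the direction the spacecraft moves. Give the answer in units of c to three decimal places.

With v = 0.845 and u' = 0.612 (in units of c),
u = (u' + v)/(1 + u'v/c²):
u = (0.612 + 0.845) / (1 + 0.612·0.845) = 1.4570/1.5171 = 0.9604
(Galilean addition would give +1.457c, exceeding c.)

0.960c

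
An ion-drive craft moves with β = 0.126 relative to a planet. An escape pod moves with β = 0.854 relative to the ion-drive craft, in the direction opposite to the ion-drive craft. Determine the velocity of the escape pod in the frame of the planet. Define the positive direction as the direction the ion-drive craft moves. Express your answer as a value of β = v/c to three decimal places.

β = -0.816

With v = 0.126 and u' = -0.854 (in units of c),
u = (u' + v)/(1 + u'v/c²):
u = (-0.854 + 0.126) / (1 + (-0.854)·0.126) = -0.7280/0.8924 = -0.8158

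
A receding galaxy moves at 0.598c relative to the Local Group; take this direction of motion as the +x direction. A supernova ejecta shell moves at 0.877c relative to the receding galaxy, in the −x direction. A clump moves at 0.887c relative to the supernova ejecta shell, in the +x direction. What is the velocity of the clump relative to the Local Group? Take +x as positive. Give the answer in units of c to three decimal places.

+0.626c

Apply u = (u' + v)/(1 + u'v/c²) successively, working outward toward the Local Group.
Start: velocity of the receding galaxy relative to the Local Group = 0.5980c.
Compose with the supernova ejecta shell (u' = -0.877 in the receding galaxy frame): u_1 = (-0.877 + 0.598) / (1 + (-0.877)·0.598) = -0.2790/0.4756 = -0.5867.
Compose with the clump (u' = 0.887 in the supernova ejecta shell frame): u_2 = (0.887 + (-0.587)) / (1 + 0.887·(-0.587)) = 0.3003/0.4796 = 0.6262.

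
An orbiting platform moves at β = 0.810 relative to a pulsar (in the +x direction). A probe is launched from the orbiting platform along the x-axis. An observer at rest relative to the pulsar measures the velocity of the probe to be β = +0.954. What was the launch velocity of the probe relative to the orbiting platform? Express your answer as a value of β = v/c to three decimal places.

Invert the composition law: u' = (u − v)/(1 − uv/c²).
u' = (0.954 − 0.810) / (1 − (0.954)(0.810)) = 0.1440/0.2273 = 0.6336.

β = +0.634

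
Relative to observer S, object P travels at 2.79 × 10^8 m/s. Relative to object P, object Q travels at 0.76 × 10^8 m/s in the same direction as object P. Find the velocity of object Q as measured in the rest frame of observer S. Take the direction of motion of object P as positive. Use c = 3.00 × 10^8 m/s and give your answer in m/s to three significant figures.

2.87 × 10^8 m/s

In units of c (dividing by 3.00 × 10^8 m/s): v = 0.930, u' = 0.253.
u = (u' + v)/(1 + u'v/c²):
u = (0.253 + 0.930) / (1 + 0.253·0.930) = 1.1833/1.2356 = 0.9577
Converting back: u = 0.9577 × 3.00 × 10^8 m/s.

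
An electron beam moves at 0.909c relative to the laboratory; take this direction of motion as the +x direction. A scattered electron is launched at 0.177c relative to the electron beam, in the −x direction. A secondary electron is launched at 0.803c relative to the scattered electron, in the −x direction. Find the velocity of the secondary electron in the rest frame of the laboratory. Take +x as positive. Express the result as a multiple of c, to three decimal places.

+0.232c

Apply u = (u' + v)/(1 + u'v/c²) successively, working outward toward the laboratory.
Start: velocity of the electron beam relative to the laboratory = 0.9090c.
Compose with the scattered electron (u' = -0.177 in the electron beam frame): u_1 = (-0.177 + 0.909) / (1 + (-0.177)·0.909) = 0.7320/0.8391 = 0.8724.
Compose with the secondary electron (u' = -0.803 in the scattered electron frame): u_2 = (-0.803 + 0.872) / (1 + (-0.803)·0.872) = 0.0694/0.2995 = 0.2316.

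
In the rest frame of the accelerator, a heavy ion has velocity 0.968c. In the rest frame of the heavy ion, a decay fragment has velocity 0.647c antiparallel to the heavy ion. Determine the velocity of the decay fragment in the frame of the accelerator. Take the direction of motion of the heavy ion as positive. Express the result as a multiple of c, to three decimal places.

With v = 0.968 and u' = -0.647 (in units of c),
u = (u' + v)/(1 + u'v/c²):
u = (-0.647 + 0.968) / (1 + (-0.647)·0.968) = 0.3210/0.3737 = 0.8590

+0.859c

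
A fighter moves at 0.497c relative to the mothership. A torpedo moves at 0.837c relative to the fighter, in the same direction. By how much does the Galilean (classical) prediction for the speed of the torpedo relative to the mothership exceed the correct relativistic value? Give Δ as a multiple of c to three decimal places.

Δ = 0.392c

Galilean: u_cl = 0.837 + 0.497 = 1.3340.
Relativistic: u_rel = (0.837 + 0.497) / (1 + 0.837·0.497) = 1.3340/1.4160 = 0.9421.
Δ = 1.3340 − 0.9421 = 0.3919.
(The classical prediction exceeds c; the relativistic result does not.)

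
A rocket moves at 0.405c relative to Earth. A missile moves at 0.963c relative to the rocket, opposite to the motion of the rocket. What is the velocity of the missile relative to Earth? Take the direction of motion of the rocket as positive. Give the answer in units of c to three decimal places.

-0.915c

With v = 0.405 and u' = -0.963 (in units of c),
u = (u' + v)/(1 + u'v/c²):
u = (-0.963 + 0.405) / (1 + (-0.963)·0.405) = -0.5580/0.6100 = -0.9148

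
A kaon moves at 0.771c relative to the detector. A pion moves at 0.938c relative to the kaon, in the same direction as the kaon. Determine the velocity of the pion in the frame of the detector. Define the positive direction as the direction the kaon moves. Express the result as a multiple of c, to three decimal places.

With v = 0.771 and u' = 0.938 (in units of c),
u = (u' + v)/(1 + u'v/c²):
u = (0.938 + 0.771) / (1 + 0.938·0.771) = 1.7090/1.7232 = 0.9918
(Galilean addition would give +1.709c, exceeding c.)

0.992c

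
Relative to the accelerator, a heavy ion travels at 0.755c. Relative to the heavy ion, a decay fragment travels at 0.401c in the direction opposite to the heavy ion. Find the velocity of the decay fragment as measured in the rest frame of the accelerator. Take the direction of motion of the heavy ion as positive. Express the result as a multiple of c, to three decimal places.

+0.508c

With v = 0.755 and u' = -0.401 (in units of c),
u = (u' + v)/(1 + u'v/c²):
u = (-0.401 + 0.755) / (1 + (-0.401)·0.755) = 0.3540/0.6972 = 0.5077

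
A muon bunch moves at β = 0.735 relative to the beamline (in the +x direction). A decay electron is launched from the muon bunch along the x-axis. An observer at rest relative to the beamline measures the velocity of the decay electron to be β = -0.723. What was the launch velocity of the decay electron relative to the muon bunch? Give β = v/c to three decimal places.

Invert the composition law: u' = (u − v)/(1 − uv/c²).
u' = (-0.723 − 0.735) / (1 − (-0.723)(0.735)) = -1.4580/1.5314 = -0.9521.

β = -0.952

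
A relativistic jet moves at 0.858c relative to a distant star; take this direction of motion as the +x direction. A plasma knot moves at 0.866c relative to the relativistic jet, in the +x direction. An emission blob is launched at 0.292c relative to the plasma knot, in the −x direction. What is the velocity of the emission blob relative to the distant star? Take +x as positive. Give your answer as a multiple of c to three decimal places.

Apply u = (u' + v)/(1 + u'v/c²) successively, working outward toward the distant star.
Start: velocity of the relativistic jet relative to the distant star = 0.8580c.
Compose with the plasma knot (u' = 0.866 in the relativistic jet frame): u_1 = (0.866 + 0.858) / (1 + 0.866·0.858) = 1.7240/1.7430 = 0.9891.
Compose with the emission blob (u' = -0.292 in the plasma knot frame): u_2 = (-0.292 + 0.989) / (1 + (-0.292)·0.989) = 0.6971/0.7112 = 0.9802.

+0.980c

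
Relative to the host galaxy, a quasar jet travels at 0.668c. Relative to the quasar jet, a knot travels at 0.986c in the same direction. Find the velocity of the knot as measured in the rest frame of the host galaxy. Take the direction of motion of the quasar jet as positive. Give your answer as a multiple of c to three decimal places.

0.997c

With v = 0.668 and u' = 0.986 (in units of c),
u = (u' + v)/(1 + u'v/c²):
u = (0.986 + 0.668) / (1 + 0.986·0.668) = 1.6540/1.6586 = 0.9972
(Galilean addition would give +1.654c, exceeding c.)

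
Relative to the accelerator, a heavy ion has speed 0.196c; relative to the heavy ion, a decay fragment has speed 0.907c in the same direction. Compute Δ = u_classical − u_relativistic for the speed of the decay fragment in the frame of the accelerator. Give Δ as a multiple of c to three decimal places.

Galilean: u_cl = 0.907 + 0.196 = 1.1030.
Relativistic: u_rel = (0.907 + 0.196) / (1 + 0.907·0.196) = 1.1030/1.1778 = 0.9365.
Δ = 1.1030 − 0.9365 = 0.1665.
(The classical prediction exceeds c; the relativistic result does not.)

Δ = 0.166c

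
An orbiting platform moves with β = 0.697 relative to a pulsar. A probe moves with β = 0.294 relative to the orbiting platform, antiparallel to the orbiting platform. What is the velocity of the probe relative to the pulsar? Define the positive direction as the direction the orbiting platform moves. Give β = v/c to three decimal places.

With v = 0.697 and u' = -0.294 (in units of c),
u = (u' + v)/(1 + u'v/c²):
u = (-0.294 + 0.697) / (1 + (-0.294)·0.697) = 0.4030/0.7951 = 0.5069
(Galilean addition would give +0.403c.)

β = +0.507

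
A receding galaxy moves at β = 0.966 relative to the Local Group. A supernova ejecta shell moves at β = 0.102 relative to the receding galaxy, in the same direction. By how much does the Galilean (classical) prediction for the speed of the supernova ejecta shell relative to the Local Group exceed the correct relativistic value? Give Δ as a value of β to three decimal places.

Galilean: u_cl = 0.102 + 0.966 = 1.0680.
Relativistic: u_rel = (0.102 + 0.966) / (1 + 0.102·0.966) = 1.0680/1.0985 = 0.9722.
Δ = 1.0680 − 0.9722 = 0.0958.
(The classical prediction exceeds c; the relativistic result does not.)

Δ = 0.096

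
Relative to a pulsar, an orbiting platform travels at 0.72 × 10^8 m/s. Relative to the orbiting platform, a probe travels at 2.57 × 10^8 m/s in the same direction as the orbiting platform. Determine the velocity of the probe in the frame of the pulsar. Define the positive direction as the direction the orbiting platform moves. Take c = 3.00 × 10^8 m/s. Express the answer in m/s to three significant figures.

2.73 × 10^8 m/s

In units of c (dividing by 3.00 × 10^8 m/s): v = 0.240, u' = 0.857.
u = (u' + v)/(1 + u'v/c²):
u = (0.857 + 0.240) / (1 + 0.857·0.240) = 1.0967/1.2056 = 0.9096
Converting back: u = 0.9096 × 3.00 × 10^8 m/s.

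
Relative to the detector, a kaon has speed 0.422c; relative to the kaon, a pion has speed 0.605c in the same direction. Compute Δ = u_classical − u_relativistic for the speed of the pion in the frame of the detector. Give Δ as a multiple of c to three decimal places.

Δ = 0.209c

Galilean: u_cl = 0.605 + 0.422 = 1.0270.
Relativistic: u_rel = (0.605 + 0.422) / (1 + 0.605·0.422) = 1.0270/1.2553 = 0.8181.
Δ = 1.0270 − 0.8181 = 0.2089.
(The classical prediction exceeds c; the relativistic result does not.)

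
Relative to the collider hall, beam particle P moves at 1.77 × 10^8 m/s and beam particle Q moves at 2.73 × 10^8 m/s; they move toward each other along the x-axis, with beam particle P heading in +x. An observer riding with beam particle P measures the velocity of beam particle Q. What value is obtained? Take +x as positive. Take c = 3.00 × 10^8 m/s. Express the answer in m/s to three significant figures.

β_A = 0.590, β_B = -0.910 (dividing each by c = 3.00 × 10^8 m/s).
Transform to A's frame with the inverse velocity-addition law: u' = (u − v)/(1 − uv/c²), taking u = β_B and v = β_A.
u' = (-0.910 − 0.590) / (1 − (0.590)(-0.910)) = -1.5000/1.5369 = -0.9760.
u' = -0.9760 × 3.00 × 10^8 m/s.

-2.93 × 10^8 m/s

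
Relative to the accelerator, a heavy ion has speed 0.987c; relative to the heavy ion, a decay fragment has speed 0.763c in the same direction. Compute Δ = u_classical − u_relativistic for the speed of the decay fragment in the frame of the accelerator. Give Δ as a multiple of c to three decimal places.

Δ = 0.752c

Galilean: u_cl = 0.763 + 0.987 = 1.7500.
Relativistic: u_rel = (0.763 + 0.987) / (1 + 0.763·0.987) = 1.7500/1.7531 = 0.9982.
Δ = 1.7500 − 0.9982 = 0.7518.
(The classical prediction exceeds c; the relativistic result does not.)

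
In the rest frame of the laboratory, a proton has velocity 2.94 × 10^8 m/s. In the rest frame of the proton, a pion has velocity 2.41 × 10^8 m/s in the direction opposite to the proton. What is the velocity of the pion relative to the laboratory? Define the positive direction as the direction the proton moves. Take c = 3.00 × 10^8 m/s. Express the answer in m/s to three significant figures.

In units of c (dividing by 3.00 × 10^8 m/s): v = 0.980, u' = -0.803.
u = (u' + v)/(1 + u'v/c²):
u = (-0.803 + 0.980) / (1 + (-0.803)·0.980) = 0.1767/0.2127 = 0.8305
(Galilean addition would give +0.177c.)
Converting back: u = 0.8305 × 3.00 × 10^8 m/s.

+2.49 × 10^8 m/s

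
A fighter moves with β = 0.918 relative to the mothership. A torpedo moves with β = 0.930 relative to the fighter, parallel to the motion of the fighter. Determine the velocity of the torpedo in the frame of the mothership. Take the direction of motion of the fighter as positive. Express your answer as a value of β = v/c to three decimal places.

With v = 0.918 and u' = 0.930 (in units of c),
u = (u' + v)/(1 + u'v/c²):
u = (0.930 + 0.918) / (1 + 0.930·0.918) = 1.8480/1.8537 = 0.9969
(Galilean addition would give +1.848c, exceeding c.)

β = 0.997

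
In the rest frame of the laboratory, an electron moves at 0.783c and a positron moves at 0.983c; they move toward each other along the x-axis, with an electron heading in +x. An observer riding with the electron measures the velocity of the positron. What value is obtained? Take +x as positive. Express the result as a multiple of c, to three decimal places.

β_A = 0.783, β_B = -0.983.
Transform to A's frame with the inverse velocity-addition law: u' = (u − v)/(1 − uv/c²), taking u = β_B and v = β_A.
u' = (-0.983 − 0.783) / (1 − (0.783)(-0.983)) = -1.7660/1.7697 = -0.9979.

-0.998c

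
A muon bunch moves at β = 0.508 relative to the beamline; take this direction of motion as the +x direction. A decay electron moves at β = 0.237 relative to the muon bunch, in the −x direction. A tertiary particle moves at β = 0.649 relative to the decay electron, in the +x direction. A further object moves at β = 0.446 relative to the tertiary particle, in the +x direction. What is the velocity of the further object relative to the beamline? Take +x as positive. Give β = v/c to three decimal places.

β = +0.917

Apply u = (u' + v)/(1 + u'v/c²) successively, working outward toward the beamline.
Start: velocity of the muon bunch relative to the beamline = 0.5080c.
Compose with the decay electron (u' = -0.237 in the muon bunch frame): u_1 = (-0.237 + 0.508) / (1 + (-0.237)·0.508) = 0.2710/0.8796 = 0.3081.
Compose with the tertiary particle (u' = 0.649 in the decay electron frame): u_2 = (0.649 + 0.308) / (1 + 0.649·0.308) = 0.9571/1.2000 = 0.7976.
Compose with the further object (u' = 0.446 in the tertiary particle frame): u_3 = (0.446 + 0.798) / (1 + 0.446·0.798) = 1.2436/1.3557 = 0.9173.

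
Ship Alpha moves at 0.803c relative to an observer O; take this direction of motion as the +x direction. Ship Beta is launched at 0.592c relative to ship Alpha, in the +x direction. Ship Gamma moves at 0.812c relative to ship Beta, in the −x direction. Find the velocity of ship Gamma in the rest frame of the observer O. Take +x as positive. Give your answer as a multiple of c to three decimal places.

+0.575c

Apply u = (u' + v)/(1 + u'v/c²) successively, working outward toward the observer O.
Start: velocity of ship Alpha relative to the observer O = 0.8030c.
Compose with ship Beta (u' = 0.592 in ship Alpha frame): u_1 = (0.592 + 0.803) / (1 + 0.592·0.803) = 1.3950/1.4754 = 0.9455.
Compose with ship Gamma (u' = -0.812 in ship Beta frame): u_2 = (-0.812 + 0.946) / (1 + (-0.812)·0.946) = 0.1335/0.2322 = 0.5749.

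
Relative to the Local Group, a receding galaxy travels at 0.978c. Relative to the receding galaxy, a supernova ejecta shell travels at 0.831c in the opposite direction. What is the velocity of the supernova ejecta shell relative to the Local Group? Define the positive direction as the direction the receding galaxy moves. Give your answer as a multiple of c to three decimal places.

With v = 0.978 and u' = -0.831 (in units of c),
u = (u' + v)/(1 + u'v/c²):
u = (-0.831 + 0.978) / (1 + (-0.831)·0.978) = 0.1470/0.1873 = 0.7849

+0.785c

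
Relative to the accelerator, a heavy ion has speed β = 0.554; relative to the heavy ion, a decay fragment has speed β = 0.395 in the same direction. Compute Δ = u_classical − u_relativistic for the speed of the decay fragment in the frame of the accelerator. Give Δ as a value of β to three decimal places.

Galilean: u_cl = 0.395 + 0.554 = 0.9490.
Relativistic: u_rel = (0.395 + 0.554) / (1 + 0.395·0.554) = 0.9490/1.2188 = 0.7786.
Δ = 0.9490 − 0.7786 = 0.1704.

Δ = 0.170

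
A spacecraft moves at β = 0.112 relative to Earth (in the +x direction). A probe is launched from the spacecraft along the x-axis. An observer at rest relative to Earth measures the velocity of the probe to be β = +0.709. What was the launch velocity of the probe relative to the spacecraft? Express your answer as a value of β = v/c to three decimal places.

β = +0.648

Invert the composition law: u' = (u − v)/(1 − uv/c²).
u' = (0.709 − 0.112) / (1 − (0.709)(0.112)) = 0.5970/0.9206 = 0.6485.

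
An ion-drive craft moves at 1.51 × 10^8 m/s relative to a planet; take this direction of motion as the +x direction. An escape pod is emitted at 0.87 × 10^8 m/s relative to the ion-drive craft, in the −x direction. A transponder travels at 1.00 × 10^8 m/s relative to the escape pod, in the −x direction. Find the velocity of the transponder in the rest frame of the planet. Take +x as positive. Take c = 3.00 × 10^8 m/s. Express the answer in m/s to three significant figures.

Apply u = (u' + v)/(1 + u'v/c²) successively, working outward toward the planet.
(Dividing each given speed by c = 3.00 × 10^8 m/s to work in units of c.)
Start: velocity of the ion-drive craft relative to the planet = 0.5033c.
Compose with the escape pod (u' = -0.290 in the ion-drive craft frame): u_1 = (-0.290 + 0.503) / (1 + (-0.290)·0.503) = 0.2133/0.8540 = 0.2498.
Compose with the transponder (u' = -0.333 in the escape pod frame): u_2 = (-0.333 + 0.250) / (1 + (-0.333)·0.250) = -0.0835/0.9167 = -0.0911.
So u = -0.0911 × 3.00 × 10^8 m/s.

-2.73 × 10^7 m/s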